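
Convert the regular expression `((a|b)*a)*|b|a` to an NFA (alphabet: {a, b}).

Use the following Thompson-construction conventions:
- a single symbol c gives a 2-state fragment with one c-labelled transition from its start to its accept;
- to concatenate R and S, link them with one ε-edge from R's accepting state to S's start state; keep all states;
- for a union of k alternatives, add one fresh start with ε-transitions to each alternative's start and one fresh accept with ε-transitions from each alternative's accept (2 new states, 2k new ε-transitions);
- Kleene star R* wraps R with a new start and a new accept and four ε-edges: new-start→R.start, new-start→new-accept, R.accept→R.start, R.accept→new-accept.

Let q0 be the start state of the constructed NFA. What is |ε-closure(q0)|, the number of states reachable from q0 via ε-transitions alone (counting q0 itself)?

12

Compute the ε-closure size of each fragment's start state recursively; a symbol fragment's start has no outgoing ε-edge, so its closure is just itself (size 1).
  a|b — new start ε-reaches every alternative's start; none of them accept ε, so the new accept is not reached: C = 1 + 1 + 1 = 3
  (a|b)* — new start has ε-edges to the inner start and to the new accept, so C = 2 + 3 = 5
  (a|b)*a — C = 5 + 1 = 6 (closure spills across the concat boundary because the left factor accepts ε)
  ((a|b)*a)* — new start has ε-edges to the inner start and to the new accept, so C = 2 + 6 = 8
  ((a|b)*a)*|b|a — C = 1 (new start) + (8 + 1 + 1) + 1 (new accept, since some branch ε-reaches its own accept) = 12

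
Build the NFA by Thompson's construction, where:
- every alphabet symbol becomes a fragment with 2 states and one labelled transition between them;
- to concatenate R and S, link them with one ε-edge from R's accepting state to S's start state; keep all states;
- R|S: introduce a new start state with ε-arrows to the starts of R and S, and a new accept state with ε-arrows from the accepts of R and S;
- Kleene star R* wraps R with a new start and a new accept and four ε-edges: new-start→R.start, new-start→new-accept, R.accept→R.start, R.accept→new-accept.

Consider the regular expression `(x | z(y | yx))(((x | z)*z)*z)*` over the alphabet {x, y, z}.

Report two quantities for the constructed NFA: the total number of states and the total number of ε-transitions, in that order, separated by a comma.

30, 29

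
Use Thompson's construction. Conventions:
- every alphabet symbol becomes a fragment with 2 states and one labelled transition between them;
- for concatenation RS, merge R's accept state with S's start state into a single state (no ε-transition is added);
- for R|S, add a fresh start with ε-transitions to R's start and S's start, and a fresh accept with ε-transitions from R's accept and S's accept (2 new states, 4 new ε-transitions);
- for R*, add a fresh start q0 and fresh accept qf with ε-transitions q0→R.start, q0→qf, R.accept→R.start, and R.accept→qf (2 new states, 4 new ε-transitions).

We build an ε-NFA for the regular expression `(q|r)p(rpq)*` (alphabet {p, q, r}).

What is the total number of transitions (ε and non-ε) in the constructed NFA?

Bottom-up over the parse tree:
Each of the 6 symbol leaves contributes 1 transition (1 symbol, 0 ε).
  q|r = 6 transitions (2 symbol, 4 ε)
  rpq = 3 transitions (3 symbol, 0 ε)
  (rpq)* = 7 transitions (3 symbol, 4 ε)
  (q|r)p(rpq)* = 14 transitions (6 symbol, 8 ε)

14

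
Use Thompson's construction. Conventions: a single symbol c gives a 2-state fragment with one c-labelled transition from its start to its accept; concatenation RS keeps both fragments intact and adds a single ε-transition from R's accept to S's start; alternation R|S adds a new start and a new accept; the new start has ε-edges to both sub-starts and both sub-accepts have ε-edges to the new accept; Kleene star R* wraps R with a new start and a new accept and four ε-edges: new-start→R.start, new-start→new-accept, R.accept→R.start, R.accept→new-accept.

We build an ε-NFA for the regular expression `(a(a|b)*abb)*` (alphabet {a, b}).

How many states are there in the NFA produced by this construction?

18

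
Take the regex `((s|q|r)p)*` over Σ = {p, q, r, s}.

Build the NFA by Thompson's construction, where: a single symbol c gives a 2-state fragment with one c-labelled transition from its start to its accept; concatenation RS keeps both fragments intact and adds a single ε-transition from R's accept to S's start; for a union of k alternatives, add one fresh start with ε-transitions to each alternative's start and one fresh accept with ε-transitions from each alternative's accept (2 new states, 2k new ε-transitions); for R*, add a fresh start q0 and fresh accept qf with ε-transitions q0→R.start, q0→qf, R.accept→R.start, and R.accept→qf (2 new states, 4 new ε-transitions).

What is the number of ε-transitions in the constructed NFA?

Bottom-up over the parse tree:
Each of the 4 symbol leaves contributes 0 ε-transitions.
  s|q|r → 6 ε-transitions
  (s|q|r)p → 7 ε-transitions
  ((s|q|r)p)* → 11 ε-transitions

11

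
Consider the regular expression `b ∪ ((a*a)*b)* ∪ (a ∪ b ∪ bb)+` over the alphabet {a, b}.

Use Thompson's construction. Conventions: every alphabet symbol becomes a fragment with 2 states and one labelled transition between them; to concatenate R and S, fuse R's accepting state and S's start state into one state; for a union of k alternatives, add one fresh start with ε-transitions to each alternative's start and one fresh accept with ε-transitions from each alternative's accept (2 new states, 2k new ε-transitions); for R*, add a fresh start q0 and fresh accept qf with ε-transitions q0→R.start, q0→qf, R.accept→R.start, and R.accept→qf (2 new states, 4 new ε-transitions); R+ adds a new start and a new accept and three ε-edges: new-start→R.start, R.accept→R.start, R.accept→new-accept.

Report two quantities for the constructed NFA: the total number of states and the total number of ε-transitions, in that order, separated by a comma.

By structural recursion:
Each of the 8 symbol leaves contributes 2 states and 0 ε-transitions.
  a* = 4 states, 4 ε-transitions
  a*a = 5 states, 4 ε-transitions
  (a*a)* = 7 states, 8 ε-transitions
  (a*a)*b = 8 states, 8 ε-transitions
  ((a*a)*b)* = 10 states, 12 ε-transitions
  bb = 3 states, 0 ε-transitions
  a ∪ b ∪ bb = 9 states, 6 ε-transitions
  (a ∪ b ∪ bb)+ = 11 states, 9 ε-transitions
  b ∪ ((a*a)*b)* ∪ (a ∪ b ∪ bb)+ = 25 states, 27 ε-transitions

25, 27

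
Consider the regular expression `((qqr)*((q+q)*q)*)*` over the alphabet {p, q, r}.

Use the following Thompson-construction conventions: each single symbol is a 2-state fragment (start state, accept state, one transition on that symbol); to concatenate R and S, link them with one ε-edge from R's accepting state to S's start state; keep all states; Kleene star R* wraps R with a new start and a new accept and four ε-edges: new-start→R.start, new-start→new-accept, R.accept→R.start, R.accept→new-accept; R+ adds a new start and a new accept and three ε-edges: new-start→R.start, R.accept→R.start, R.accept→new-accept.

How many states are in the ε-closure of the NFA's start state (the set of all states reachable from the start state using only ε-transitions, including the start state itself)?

12

Compute the ε-closure size of each fragment's start state recursively; a symbol fragment's start has no outgoing ε-edge, so its closure is just itself (size 1).
  qqr → same as the first factor's closure: C = 1
  (qqr)* → new start has ε-edges to the inner start and to the new accept, so C = 2 + 1 = 3
  q+ → C = 1 + 1 = 2 (the body doesn't accept ε, so the new accept is not reached)
  q+q → same as the first factor's closure: C = 2
  (q+q)* → the star's fresh start ε-reaches both the body's start and the fresh accept: C = 2 + 2 = 4
  (q+q)*q → the left operand accepts ε, so the closure extends into the next operand (via the concat ε-link); C = 4 + 1 = 5
  ((q+q)*q)* → the star's fresh start ε-reaches both the body's start and the fresh accept: C = 2 + 5 = 7
  (qqr)*((q+q)*q)* → C = 3 + 7 = 10 (closure spills across the concat boundary because the left factor accepts ε)
  ((qqr)*((q+q)*q)*)* → C = 1 (new start) + 10 (body) + 1 (new accept) = 12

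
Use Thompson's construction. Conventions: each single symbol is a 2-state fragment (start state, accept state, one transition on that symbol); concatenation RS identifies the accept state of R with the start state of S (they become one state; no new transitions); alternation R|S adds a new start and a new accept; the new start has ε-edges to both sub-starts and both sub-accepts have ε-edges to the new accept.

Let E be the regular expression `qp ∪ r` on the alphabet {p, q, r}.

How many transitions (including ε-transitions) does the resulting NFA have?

Per subexpression:
Each of the 3 symbol leaves contributes 1 transition (1 symbol, 0 ε).
  qp = 2 transitions (2 symbol, 0 ε)
  qp ∪ r = 7 transitions (3 symbol, 4 ε)

7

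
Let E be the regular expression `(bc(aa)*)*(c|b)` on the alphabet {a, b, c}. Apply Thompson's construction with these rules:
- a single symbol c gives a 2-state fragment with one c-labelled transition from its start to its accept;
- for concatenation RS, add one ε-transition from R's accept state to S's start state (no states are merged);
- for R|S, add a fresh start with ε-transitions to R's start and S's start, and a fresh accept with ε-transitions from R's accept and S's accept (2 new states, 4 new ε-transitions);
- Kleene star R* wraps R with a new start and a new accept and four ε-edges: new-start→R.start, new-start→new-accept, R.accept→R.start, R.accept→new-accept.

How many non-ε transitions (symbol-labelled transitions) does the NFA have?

6

Recursing over subexpressions:
Each of the 6 symbol leaves contributes exactly 1 symbol transition.
  aa : 2 symbol transitions
  (aa)* : 2 symbol transitions
  bc(aa)* : 4 symbol transitions
  (bc(aa)*)* : 4 symbol transitions
  c|b : 2 symbol transitions
  (bc(aa)*)*(c|b) : 6 symbol transitions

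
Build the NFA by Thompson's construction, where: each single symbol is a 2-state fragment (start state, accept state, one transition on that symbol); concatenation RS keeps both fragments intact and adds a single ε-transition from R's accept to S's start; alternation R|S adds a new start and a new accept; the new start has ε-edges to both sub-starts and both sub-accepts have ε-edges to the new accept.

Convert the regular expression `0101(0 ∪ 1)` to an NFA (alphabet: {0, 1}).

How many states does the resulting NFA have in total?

14

Per subexpression:
Each of the 6 symbol leaves contributes a 2-state fragment.
  0 ∪ 1 — 6 states
  0101(0 ∪ 1) — 14 states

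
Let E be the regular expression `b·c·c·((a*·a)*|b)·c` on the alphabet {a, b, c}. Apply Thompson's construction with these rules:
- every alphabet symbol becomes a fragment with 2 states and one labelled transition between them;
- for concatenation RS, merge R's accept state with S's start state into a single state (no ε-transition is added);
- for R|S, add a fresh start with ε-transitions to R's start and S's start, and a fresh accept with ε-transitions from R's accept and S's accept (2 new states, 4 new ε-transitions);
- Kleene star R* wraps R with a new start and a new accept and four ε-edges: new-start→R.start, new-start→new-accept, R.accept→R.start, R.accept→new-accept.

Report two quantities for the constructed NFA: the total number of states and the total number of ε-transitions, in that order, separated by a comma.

15, 12

Building bottom-up:
Each of the 7 symbol leaves contributes 2 states and 0 ε-transitions.
  a* = 4 states, 4 ε-transitions
  a*·a = 5 states, 4 ε-transitions
  (a*·a)* = 7 states, 8 ε-transitions
  (a*·a)*|b = 11 states, 12 ε-transitions
  b·c·c·((a*·a)*|b)·c = 15 states, 12 ε-transitions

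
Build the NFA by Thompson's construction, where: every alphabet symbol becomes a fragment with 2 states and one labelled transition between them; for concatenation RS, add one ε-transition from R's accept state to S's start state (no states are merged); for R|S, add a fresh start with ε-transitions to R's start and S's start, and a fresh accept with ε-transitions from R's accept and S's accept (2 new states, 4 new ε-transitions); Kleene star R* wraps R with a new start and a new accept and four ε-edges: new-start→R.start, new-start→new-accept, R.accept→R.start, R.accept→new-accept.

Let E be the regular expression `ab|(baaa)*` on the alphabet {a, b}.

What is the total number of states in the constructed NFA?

16

Recursing over subexpressions:
Each of the 6 symbol leaves contributes a 2-state fragment.
  ab = 4 states
  baaa = 8 states
  (baaa)* = 10 states
  ab|(baaa)* = 16 states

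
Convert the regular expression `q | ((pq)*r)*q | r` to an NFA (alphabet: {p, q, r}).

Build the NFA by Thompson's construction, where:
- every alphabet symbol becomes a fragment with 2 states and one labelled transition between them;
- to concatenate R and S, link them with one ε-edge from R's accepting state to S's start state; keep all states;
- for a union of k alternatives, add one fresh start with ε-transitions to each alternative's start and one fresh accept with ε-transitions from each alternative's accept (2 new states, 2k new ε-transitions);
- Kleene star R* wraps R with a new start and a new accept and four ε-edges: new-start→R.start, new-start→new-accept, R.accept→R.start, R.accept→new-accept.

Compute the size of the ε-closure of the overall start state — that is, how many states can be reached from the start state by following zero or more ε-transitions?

10

Let C(F) = |ε-closure(F.start)| within fragment F, and note whether F accepts ε. Symbol fragments have C = 1 and do not accept ε. Then:
  pq — same as the first factor's closure: |closure| = 1
  (pq)* — |closure| = 1 (new start) + 1 (body) + 1 (new accept) = 3
  (pq)*r — the left operand accepts ε, so the closure extends into the next operand (via the concat ε-link); |closure| = 3 + 1 = 4
  ((pq)*r)* — |closure| = 1 (new start) + 4 (body) + 1 (new accept) = 6
  ((pq)*r)*q — the left operand accepts ε, so the closure extends into the next operand (via the concat ε-link); |closure| = 6 + 1 = 7
  q | ((pq)*r)*q | r — new start ε-reaches every alternative's start; none of them accept ε, so the new accept is not reached: |closure| = 1 + 1 + 7 + 1 = 10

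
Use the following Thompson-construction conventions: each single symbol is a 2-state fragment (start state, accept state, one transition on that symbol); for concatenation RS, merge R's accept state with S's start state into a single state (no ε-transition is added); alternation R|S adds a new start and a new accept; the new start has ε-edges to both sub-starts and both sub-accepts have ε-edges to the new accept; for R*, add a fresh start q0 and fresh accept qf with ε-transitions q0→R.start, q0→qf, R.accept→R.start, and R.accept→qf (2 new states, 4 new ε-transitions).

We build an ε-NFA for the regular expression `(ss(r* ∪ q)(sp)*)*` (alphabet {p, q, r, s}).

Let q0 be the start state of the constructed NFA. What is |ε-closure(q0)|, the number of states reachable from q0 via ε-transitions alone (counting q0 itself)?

Compute the ε-closure size of each fragment's start state recursively; a symbol fragment's start has no outgoing ε-edge, so its closure is just itself (size 1).
  r* — new start has ε-edges to the inner start and to the new accept, so C = 2 + 1 = 3
  r* ∪ q — new start ε-reaches every alternative's start; at least one alternative accepts ε, so the union's new accept is reached too: C = 1 + 3 + 1 + 1 = 6
  sp — C equals the left operand's closure size = 1 (its accept is not ε-reachable, so the closure stops there)
  (sp)* — C = 1 (new start) + 1 (body) + 1 (new accept) = 3
  ss(r* ∪ q)(sp)* — C equals the left operand's closure size = 1 (its accept is not ε-reachable, so the closure stops there)
  (ss(r* ∪ q)(sp)*)* — C = 1 (new start) + 1 (body) + 1 (new accept) = 3

3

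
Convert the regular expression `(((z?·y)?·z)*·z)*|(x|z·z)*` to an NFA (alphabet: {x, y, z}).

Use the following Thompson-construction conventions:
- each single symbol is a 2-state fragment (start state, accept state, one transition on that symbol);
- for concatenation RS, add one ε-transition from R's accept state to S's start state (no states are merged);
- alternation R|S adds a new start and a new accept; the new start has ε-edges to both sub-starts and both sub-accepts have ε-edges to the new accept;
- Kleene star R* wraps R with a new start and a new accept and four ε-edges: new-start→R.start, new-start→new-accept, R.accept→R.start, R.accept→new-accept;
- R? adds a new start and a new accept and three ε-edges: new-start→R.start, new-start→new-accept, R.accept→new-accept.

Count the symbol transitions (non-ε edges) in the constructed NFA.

7

Recursing over subexpressions:
Each of the 7 symbol leaves contributes exactly 1 symbol transition.
  z? → 1 symbol transition
  z?·y → 2 symbol transitions
  (z?·y)? → 2 symbol transitions
  (z?·y)?·z → 3 symbol transitions
  ((z?·y)?·z)* → 3 symbol transitions
  ((z?·y)?·z)*·z → 4 symbol transitions
  (((z?·y)?·z)*·z)* → 4 symbol transitions
  z·z → 2 symbol transitions
  x|z·z → 3 symbol transitions
  (x|z·z)* → 3 symbol transitions
  (((z?·y)?·z)*·z)*|(x|z·z)* → 7 symbol transitions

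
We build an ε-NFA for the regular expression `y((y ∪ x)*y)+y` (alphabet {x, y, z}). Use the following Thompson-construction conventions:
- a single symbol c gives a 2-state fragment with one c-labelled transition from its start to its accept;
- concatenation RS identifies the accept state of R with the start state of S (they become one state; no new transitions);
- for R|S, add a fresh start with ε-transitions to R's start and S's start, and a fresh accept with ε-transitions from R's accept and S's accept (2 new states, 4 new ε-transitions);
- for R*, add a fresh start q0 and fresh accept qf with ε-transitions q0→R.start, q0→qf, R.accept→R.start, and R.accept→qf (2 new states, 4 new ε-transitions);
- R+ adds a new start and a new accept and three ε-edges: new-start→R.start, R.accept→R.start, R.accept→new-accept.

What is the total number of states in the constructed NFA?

Building bottom-up:
Each of the 5 symbol leaves contributes a 2-state fragment.
  y ∪ x = 6 states
  (y ∪ x)* = 8 states
  (y ∪ x)*y = 9 states
  ((y ∪ x)*y)+ = 11 states
  y((y ∪ x)*y)+y = 13 states

13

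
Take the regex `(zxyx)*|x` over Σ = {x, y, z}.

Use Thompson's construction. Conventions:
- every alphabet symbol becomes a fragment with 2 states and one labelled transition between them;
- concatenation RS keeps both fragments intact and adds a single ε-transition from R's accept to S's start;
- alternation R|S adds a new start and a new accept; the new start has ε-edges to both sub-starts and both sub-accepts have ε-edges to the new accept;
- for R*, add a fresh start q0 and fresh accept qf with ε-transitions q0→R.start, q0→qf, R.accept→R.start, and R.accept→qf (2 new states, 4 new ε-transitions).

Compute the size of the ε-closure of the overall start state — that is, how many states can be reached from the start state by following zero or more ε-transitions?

6

Work bottom-up. For each fragment F, track |ε-closure(F.start)| and whether F's accept lies in that closure (i.e. whether F accepts ε). A single-symbol fragment has closure size 1 and does not accept ε.
  zxyx : |closure| equals the left operand's closure size = 1 (its accept is not ε-reachable, so the closure stops there)
  (zxyx)* : new start has ε-edges to the inner start and to the new accept, so |closure| = 2 + 1 = 3
  (zxyx)*|x : new start ε-reaches every alternative's start; at least one alternative accepts ε, so the union's new accept is reached too: |closure| = 1 + 3 + 1 + 1 = 6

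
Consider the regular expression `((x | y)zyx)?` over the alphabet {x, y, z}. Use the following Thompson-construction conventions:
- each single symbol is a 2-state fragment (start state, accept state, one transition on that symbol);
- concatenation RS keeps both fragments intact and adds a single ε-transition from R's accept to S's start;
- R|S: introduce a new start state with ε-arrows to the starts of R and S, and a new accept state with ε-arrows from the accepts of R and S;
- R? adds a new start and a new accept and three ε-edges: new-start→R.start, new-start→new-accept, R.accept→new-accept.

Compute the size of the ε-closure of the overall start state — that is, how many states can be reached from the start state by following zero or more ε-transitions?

Compute the ε-closure size of each fragment's start state recursively; a symbol fragment's start has no outgoing ε-edge, so its closure is just itself (size 1).
  x | y — new start ε-reaches every alternative's start; none of them accept ε, so the new accept is not reached: |closure| = 1 + 1 + 1 = 3
  (x | y)zyx — same as the first factor's closure: |closure| = 3
  ((x | y)zyx)? — new start has ε-edges to the inner start and to the new accept, so |closure| = 2 + 3 = 5

5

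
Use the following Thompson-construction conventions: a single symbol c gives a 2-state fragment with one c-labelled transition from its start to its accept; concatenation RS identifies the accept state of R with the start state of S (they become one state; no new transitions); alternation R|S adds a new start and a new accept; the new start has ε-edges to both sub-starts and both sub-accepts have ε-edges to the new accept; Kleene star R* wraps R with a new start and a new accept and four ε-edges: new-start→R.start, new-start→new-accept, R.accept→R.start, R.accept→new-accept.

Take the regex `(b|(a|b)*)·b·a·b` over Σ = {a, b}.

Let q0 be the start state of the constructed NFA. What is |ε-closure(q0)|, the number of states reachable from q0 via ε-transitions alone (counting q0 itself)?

8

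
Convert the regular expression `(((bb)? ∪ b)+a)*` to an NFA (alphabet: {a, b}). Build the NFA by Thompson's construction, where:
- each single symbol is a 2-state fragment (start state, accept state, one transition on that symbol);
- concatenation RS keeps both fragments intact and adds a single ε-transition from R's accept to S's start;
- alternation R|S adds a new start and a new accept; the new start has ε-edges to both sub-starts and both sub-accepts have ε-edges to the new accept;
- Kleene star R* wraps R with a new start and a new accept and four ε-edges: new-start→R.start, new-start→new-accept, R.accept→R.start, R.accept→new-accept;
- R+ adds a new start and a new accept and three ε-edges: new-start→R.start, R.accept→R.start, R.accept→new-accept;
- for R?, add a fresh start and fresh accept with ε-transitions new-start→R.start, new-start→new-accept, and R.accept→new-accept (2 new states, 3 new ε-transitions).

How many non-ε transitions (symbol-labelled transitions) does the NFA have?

Recursing over subexpressions:
Each of the 4 symbol leaves contributes exactly 1 symbol transition.
  bb = 2 symbol transitions
  (bb)? = 2 symbol transitions
  (bb)? ∪ b = 3 symbol transitions
  ((bb)? ∪ b)+ = 3 symbol transitions
  ((bb)? ∪ b)+a = 4 symbol transitions
  (((bb)? ∪ b)+a)* = 4 symbol transitions

4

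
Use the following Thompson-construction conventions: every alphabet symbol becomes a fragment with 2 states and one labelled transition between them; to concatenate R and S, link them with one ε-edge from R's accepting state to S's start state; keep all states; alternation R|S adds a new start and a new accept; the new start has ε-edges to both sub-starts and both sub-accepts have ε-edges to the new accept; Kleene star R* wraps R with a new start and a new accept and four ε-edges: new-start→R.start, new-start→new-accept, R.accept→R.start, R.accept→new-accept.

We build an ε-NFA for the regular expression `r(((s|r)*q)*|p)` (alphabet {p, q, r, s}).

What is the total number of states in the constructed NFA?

Per subexpression:
Each of the 5 symbol leaves contributes a 2-state fragment.
  s|r → 6 states
  (s|r)* → 8 states
  (s|r)*q → 10 states
  ((s|r)*q)* → 12 states
  ((s|r)*q)*|p → 16 states
  r(((s|r)*q)*|p) → 18 states

18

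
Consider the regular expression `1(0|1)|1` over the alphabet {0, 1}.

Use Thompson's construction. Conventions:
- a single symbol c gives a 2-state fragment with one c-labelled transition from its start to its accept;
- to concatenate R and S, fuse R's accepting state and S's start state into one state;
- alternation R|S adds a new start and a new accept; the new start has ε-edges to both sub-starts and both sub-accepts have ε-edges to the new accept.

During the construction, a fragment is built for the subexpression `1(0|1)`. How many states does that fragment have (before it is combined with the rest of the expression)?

Fragment for `1(0|1)`:
Each of the 3 symbol leaves contributes a 2-state fragment.
  0|1 : 6 states
  1(0|1) : 7 states

7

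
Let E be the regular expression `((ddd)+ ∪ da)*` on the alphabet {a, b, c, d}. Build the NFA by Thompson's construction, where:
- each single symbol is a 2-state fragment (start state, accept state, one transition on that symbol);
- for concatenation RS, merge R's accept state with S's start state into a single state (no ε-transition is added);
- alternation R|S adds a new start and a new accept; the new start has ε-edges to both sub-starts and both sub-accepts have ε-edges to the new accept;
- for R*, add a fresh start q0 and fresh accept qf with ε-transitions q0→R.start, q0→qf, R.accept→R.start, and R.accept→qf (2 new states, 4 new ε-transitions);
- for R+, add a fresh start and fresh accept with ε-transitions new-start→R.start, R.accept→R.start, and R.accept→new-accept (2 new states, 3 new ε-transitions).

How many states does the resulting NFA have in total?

Building bottom-up:
Each of the 5 symbol leaves contributes a 2-state fragment.
  ddd = 4 states
  (ddd)+ = 6 states
  da = 3 states
  (ddd)+ ∪ da = 11 states
  ((ddd)+ ∪ da)* = 13 states

13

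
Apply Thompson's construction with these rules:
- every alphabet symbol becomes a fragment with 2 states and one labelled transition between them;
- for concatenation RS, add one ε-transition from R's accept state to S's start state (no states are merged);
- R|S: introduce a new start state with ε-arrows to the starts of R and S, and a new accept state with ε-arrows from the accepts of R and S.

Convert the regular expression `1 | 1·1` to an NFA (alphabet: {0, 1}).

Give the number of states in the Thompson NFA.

Building bottom-up:
Each of the 3 symbol leaves contributes a 2-state fragment.
  1·1 — 4 states
  1 | 1·1 — 8 states

8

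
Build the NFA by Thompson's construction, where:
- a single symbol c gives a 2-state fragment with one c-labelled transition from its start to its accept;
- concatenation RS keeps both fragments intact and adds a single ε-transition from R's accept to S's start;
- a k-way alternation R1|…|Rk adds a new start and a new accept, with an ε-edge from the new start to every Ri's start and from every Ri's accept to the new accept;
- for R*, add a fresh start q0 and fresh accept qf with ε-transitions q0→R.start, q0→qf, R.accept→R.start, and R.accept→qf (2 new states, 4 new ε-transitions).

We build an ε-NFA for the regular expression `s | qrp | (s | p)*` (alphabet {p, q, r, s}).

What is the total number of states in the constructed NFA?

Recursing over subexpressions:
Each of the 6 symbol leaves contributes a 2-state fragment.
  qrp : 6 states
  s | p : 6 states
  (s | p)* : 8 states
  s | qrp | (s | p)* : 18 states

18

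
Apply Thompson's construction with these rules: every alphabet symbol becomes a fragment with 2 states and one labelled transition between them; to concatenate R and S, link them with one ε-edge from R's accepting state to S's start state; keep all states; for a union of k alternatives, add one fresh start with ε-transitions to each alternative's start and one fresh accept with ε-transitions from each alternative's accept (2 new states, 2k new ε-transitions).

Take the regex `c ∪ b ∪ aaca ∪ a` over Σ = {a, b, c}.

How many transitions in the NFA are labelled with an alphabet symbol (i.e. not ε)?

Building bottom-up:
Each of the 7 symbol leaves contributes exactly 1 symbol transition.
  aaca → 4 symbol transitions
  c ∪ b ∪ aaca ∪ a → 7 symbol transitions

7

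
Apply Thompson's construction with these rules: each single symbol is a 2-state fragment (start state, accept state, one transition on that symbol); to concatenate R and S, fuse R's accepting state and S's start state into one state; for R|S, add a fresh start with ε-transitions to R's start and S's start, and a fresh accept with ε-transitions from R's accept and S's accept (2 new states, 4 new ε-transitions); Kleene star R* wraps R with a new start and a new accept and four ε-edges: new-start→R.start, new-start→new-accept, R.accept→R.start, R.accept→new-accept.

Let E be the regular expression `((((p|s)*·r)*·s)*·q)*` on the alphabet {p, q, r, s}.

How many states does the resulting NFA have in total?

17

Per subexpression:
Each of the 5 symbol leaves contributes a 2-state fragment.
  p|s → 6 states
  (p|s)* → 8 states
  (p|s)*·r → 9 states
  ((p|s)*·r)* → 11 states
  ((p|s)*·r)*·s → 12 states
  (((p|s)*·r)*·s)* → 14 states
  (((p|s)*·r)*·s)*·q → 15 states
  ((((p|s)*·r)*·s)*·q)* → 17 states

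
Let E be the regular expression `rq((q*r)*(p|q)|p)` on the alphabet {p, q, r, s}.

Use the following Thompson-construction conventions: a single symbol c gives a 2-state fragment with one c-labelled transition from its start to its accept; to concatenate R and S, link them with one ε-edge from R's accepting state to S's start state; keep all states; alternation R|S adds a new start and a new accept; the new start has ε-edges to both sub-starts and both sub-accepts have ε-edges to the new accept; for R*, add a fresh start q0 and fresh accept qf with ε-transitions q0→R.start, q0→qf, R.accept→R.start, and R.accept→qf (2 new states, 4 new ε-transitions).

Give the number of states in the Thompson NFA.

Per subexpression:
Each of the 7 symbol leaves contributes a 2-state fragment.
  q* — 4 states
  q*r — 6 states
  (q*r)* — 8 states
  p|q — 6 states
  (q*r)*(p|q) — 14 states
  (q*r)*(p|q)|p — 18 states
  rq((q*r)*(p|q)|p) — 22 states

22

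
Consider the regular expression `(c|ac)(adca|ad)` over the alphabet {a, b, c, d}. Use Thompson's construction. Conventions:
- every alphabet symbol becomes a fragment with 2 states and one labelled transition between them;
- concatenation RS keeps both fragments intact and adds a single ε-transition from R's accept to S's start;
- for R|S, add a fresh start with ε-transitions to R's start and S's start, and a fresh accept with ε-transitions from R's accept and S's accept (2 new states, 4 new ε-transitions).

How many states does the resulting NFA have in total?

Bottom-up over the parse tree:
Each of the 9 symbol leaves contributes a 2-state fragment.
  ac = 4 states
  c|ac = 8 states
  adca = 8 states
  ad = 4 states
  adca|ad = 14 states
  (c|ac)(adca|ad) = 22 states

22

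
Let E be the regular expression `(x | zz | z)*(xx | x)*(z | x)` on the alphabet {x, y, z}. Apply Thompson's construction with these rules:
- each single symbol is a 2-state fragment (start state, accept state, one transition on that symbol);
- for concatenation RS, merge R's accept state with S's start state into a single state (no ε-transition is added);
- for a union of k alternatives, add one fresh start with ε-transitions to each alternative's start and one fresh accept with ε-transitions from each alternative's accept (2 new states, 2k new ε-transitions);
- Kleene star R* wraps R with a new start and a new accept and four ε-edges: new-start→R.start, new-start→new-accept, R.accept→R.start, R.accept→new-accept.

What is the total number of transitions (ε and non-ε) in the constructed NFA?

31

By structural recursion:
Each of the 9 symbol leaves contributes 1 transition (1 symbol, 0 ε).
  zz : 2 transitions (2 symbol, 0 ε)
  x | zz | z : 10 transitions (4 symbol, 6 ε)
  (x | zz | z)* : 14 transitions (4 symbol, 10 ε)
  xx : 2 transitions (2 symbol, 0 ε)
  xx | x : 7 transitions (3 symbol, 4 ε)
  (xx | x)* : 11 transitions (3 symbol, 8 ε)
  z | x : 6 transitions (2 symbol, 4 ε)
  (x | zz | z)*(xx | x)*(z | x) : 31 transitions (9 symbol, 22 ε)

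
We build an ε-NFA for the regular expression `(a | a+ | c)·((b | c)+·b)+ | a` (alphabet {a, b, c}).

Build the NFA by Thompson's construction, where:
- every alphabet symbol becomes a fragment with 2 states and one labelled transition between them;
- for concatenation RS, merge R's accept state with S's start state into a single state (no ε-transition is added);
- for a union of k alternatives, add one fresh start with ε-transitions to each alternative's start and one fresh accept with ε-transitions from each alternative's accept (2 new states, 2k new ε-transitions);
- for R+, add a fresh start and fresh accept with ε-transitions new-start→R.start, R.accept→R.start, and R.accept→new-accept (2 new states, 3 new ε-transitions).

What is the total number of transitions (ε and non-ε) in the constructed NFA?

Recursing over subexpressions:
Each of the 7 symbol leaves contributes 1 transition (1 symbol, 0 ε).
  a+ = 4 transitions (1 symbol, 3 ε)
  a | a+ | c = 12 transitions (3 symbol, 9 ε)
  b | c = 6 transitions (2 symbol, 4 ε)
  (b | c)+ = 9 transitions (2 symbol, 7 ε)
  (b | c)+·b = 10 transitions (3 symbol, 7 ε)
  ((b | c)+·b)+ = 13 transitions (3 symbol, 10 ε)
  (a | a+ | c)·((b | c)+·b)+ = 25 transitions (6 symbol, 19 ε)
  (a | a+ | c)·((b | c)+·b)+ | a = 30 transitions (7 symbol, 23 ε)

30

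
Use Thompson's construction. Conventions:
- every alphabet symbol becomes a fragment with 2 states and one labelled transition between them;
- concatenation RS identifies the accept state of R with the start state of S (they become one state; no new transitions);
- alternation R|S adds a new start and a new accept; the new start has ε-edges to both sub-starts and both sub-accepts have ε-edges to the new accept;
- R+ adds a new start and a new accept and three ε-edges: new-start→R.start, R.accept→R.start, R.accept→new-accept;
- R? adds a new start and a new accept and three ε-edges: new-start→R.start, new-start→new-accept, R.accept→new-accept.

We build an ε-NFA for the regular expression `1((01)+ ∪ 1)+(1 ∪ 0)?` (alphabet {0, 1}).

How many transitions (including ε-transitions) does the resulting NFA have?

23

Recursing over subexpressions:
Each of the 6 symbol leaves contributes 1 transition (1 symbol, 0 ε).
  01 → 2 transitions (2 symbol, 0 ε)
  (01)+ → 5 transitions (2 symbol, 3 ε)
  (01)+ ∪ 1 → 10 transitions (3 symbol, 7 ε)
  ((01)+ ∪ 1)+ → 13 transitions (3 symbol, 10 ε)
  1 ∪ 0 → 6 transitions (2 symbol, 4 ε)
  (1 ∪ 0)? → 9 transitions (2 symbol, 7 ε)
  1((01)+ ∪ 1)+(1 ∪ 0)? → 23 transitions (6 symbol, 17 ε)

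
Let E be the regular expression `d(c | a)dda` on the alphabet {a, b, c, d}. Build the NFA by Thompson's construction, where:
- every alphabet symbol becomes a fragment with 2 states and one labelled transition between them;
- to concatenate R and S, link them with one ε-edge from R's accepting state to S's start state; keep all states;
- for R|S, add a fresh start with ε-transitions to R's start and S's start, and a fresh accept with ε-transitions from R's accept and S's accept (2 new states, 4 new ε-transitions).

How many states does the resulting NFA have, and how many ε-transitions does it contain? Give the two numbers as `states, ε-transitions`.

14, 8

Per subexpression:
Each of the 6 symbol leaves contributes 2 states and 0 ε-transitions.
  c | a — 6 states, 4 ε-transitions
  d(c | a)dda — 14 states, 8 ε-transitions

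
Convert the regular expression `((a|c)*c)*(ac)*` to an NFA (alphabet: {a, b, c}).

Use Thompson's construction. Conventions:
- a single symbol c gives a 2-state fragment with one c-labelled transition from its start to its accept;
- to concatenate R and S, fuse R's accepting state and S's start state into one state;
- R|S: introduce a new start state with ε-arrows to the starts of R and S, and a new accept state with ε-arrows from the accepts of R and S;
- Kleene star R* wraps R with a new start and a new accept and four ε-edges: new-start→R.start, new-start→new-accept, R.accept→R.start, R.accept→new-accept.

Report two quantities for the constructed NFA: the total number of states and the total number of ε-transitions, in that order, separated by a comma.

15, 16

Bottom-up over the parse tree:
Each of the 5 symbol leaves contributes 2 states and 0 ε-transitions.
  a|c — 6 states, 4 ε-transitions
  (a|c)* — 8 states, 8 ε-transitions
  (a|c)*c — 9 states, 8 ε-transitions
  ((a|c)*c)* — 11 states, 12 ε-transitions
  ac — 3 states, 0 ε-transitions
  (ac)* — 5 states, 4 ε-transitions
  ((a|c)*c)*(ac)* — 15 states, 16 ε-transitions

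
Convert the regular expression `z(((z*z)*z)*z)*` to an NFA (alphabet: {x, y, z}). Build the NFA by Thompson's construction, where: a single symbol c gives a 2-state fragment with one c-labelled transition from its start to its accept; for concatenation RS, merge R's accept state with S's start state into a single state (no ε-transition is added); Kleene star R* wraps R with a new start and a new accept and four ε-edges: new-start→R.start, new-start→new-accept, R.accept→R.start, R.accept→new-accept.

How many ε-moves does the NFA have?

16

Building bottom-up:
Each of the 5 symbol leaves contributes 0 ε-transitions.
  z* — 4 ε-transitions
  z*z — 4 ε-transitions
  (z*z)* — 8 ε-transitions
  (z*z)*z — 8 ε-transitions
  ((z*z)*z)* — 12 ε-transitions
  ((z*z)*z)*z — 12 ε-transitions
  (((z*z)*z)*z)* — 16 ε-transitions
  z(((z*z)*z)*z)* — 16 ε-transitions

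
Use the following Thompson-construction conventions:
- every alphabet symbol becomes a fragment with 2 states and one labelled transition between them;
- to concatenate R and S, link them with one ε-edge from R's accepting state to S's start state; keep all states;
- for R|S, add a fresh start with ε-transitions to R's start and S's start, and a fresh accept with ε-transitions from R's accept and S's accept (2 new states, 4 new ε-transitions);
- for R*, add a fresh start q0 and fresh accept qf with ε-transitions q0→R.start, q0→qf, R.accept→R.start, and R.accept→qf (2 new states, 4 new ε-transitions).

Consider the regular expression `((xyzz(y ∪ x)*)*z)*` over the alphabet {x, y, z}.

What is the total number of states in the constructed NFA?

22

By structural recursion:
Each of the 7 symbol leaves contributes a 2-state fragment.
  y ∪ x : 6 states
  (y ∪ x)* : 8 states
  xyzz(y ∪ x)* : 16 states
  (xyzz(y ∪ x)*)* : 18 states
  (xyzz(y ∪ x)*)*z : 20 states
  ((xyzz(y ∪ x)*)*z)* : 22 states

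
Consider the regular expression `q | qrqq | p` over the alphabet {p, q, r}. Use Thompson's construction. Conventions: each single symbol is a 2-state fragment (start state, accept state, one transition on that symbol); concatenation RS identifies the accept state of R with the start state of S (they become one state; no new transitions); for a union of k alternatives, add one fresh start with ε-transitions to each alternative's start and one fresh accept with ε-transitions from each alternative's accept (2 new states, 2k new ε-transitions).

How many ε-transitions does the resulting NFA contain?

6

Building bottom-up:
Each of the 6 symbol leaves contributes 0 ε-transitions.
  qrqq → 0 ε-transitions
  q | qrqq | p → 6 ε-transitions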